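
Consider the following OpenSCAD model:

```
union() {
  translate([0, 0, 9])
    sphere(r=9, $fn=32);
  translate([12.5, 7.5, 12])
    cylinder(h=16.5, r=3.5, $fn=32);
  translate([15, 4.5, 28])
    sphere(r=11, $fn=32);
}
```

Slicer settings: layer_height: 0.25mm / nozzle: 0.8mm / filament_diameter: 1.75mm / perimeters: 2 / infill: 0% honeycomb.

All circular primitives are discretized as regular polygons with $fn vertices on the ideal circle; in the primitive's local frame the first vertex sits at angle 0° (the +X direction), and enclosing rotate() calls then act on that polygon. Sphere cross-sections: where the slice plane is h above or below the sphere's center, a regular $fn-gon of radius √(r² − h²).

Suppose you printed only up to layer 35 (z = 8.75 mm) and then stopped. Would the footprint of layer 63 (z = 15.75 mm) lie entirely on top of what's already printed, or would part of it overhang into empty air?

part overhangs

Compare the two slices. At z = 8.75: the r=9 sphere slices to a regular 32-gon of circumradius 8.997 (√(r²−h²) with h=0.25 from center) (area = (32/2)·8.997²·sin(360°/32) = 252.64 mm²); the cylinder at (12.5, 7.5) is not intersected at this z (z outside [12, 28.5]); the sphere at (15, 4.5) does not reach this height (|z−center|=19.250 > r=11); Merging all regions: only the r=9 sphere is present, so the union is just that shape — area = 252.64 mm². At z = 15.75: the r=9 sphere contributes a regular 32-gon of circumradius √(9²−6.75²) = 5.953 (area = (32/2)·5.953²·sin(360°/32) = 110.62 mm²); the cylinder at (12.5, 7.5): section is a regular 32-gon, circumradius r=3.5 (area = (32/2)·3.500²·sin(360°/32) = 38.24 mm²); the sphere at (15, 4.5) is not intersected at this z (|z−center|=12.250 > r=11); Taking the union: the 2 present regions are separate (no shared area or edge), so areas and boundary lengths simply add and each stays a separate island — area = 148.85 mm². Checking containment: at z = 15.75 the cross-section extends beyond the z = 8.75 cross-section by about 38.24 mm².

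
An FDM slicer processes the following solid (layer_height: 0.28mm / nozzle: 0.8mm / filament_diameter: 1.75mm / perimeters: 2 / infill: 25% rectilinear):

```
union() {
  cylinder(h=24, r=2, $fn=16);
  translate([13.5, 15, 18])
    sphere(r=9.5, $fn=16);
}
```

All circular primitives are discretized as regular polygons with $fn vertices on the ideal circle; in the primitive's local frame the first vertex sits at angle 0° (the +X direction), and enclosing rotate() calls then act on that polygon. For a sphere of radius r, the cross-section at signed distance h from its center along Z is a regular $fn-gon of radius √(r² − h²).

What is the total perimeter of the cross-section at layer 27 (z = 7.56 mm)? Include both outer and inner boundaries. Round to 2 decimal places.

12.49 mm

At z = 7.56 mm: the cylinder: section is a regular 16-gon, circumradius r=2 (perimeter = 2·16·2.000·sin(180°/16) = 12.49 mm); the sphere at (13.5, 15) is not intersected at this z (|z−center|=10.440 > r=9.5); Taking the union: only the r=2 cylinder is present, so the union is just that shape — boundary = 12.49 mm. Overall, the cross-section is a single solid region. Total boundary length (outer) = 12.49 mm.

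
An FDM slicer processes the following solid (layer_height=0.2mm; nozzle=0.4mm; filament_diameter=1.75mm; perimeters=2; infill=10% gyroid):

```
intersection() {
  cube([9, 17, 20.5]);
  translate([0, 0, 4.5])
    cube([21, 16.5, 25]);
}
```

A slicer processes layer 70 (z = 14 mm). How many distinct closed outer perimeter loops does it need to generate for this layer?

1

At z = 14 mm: the cube is present — its section is the full 9×17 rectangle; the cube (footprint 21×16.5) is included at this height; After intersecting: the 21×16.5 cube partially overlaps the 9×17 cube; clipping to the common part keeps 148.50 mm² — 1 connected region. The result has 1 disconnected region.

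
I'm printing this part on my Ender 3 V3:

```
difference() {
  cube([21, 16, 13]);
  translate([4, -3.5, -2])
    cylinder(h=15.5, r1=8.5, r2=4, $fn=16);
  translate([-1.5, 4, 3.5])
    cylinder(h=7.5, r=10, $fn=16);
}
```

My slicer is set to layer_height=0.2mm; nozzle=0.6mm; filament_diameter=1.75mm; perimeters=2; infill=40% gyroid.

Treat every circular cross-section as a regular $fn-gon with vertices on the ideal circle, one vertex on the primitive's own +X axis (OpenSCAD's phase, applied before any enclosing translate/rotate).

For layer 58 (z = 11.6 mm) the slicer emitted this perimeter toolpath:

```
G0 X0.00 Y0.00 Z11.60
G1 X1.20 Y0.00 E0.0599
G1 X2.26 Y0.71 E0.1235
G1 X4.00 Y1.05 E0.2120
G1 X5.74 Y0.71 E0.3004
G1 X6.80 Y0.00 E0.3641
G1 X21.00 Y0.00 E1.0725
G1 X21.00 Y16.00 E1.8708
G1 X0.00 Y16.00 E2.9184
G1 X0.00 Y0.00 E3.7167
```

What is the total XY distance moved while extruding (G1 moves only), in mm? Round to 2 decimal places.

Sum the Euclidean lengths of each G1 segment: total = 74.50 mm.

74.50 mm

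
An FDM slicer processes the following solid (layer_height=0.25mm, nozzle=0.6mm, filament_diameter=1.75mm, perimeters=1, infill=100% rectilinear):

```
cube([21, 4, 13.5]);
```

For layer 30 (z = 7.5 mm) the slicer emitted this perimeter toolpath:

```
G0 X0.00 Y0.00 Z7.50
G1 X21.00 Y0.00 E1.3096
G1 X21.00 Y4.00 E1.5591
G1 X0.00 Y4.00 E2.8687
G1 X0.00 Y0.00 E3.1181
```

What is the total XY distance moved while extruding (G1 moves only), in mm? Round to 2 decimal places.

50.00 mm

Sum the Euclidean lengths of each G1 segment: total = 50.00 mm.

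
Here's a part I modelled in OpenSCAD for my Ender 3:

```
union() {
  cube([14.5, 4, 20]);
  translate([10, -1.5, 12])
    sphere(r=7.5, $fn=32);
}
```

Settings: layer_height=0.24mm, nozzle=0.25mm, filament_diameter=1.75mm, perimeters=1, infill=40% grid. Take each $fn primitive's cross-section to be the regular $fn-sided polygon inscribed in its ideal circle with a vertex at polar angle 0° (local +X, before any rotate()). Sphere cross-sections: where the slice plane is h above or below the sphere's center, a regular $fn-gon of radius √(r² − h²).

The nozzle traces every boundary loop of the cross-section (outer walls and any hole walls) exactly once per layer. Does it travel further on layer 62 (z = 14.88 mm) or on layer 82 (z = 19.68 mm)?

Layer 62 (z = 14.88): the cube (footprint 14.5×4) is included at this height (perimeter 37.00 mm); the r=7.5 sphere at (10, -1.5) slices to a regular 32-gon of circumradius 6.925 (√(r²−h²) with h=2.88 from center) (perimeter = 2·32·6.925·sin(180°/32) = 43.44 mm); Combining (union): the regions partially overlap (shared area 41.11 mm²), so the edge portions inside another operand are dropped and the merged outline is re-measured after clipping — boundary = 51.84 mm. So its perimeter = 51.84 mm. Layer 82 (z = 19.68): the 14.5×4 cube contributes its full rectangle (perimeter 37.00 mm); the sphere at (10, -1.5) is not intersected at this z (|z−center|=7.680 > r=7.5); Combining (union): only the 14.5×4 cube is present, so the union is just that shape — boundary = 37.00 mm. So its perimeter = 37.00 mm. Layer 62 is larger (51.84 vs 37.00 mm).

layer 62 (z = 14.88 mm)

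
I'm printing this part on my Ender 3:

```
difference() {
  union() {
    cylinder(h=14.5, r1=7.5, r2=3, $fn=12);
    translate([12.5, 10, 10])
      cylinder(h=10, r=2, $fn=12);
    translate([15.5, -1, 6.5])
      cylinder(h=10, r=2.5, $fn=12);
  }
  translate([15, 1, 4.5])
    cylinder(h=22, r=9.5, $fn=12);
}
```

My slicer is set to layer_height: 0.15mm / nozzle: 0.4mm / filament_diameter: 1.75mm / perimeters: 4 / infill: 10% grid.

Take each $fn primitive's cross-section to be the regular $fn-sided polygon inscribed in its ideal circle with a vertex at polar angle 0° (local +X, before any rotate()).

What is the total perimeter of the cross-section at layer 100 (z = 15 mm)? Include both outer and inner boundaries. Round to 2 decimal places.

10.40 mm

At z = 15 mm: the cone is not intersected at this z (z outside [0, 14.5]); the cylinder at (12.5, 10): section is a regular 12-gon, circumradius r=2 (perimeter = 2·12·2.000·sin(180°/12) = 12.42 mm); the cylinder at (15.5, -1): section is a regular 12-gon, circumradius r=2.5 (perimeter = 2·12·2.500·sin(180°/12) = 15.53 mm); Merging all regions: the 2 present regions are separate (no shared area or edge), so areas and boundary lengths simply add and each stays a separate island — boundary = 27.95 mm; the r=9.5 cylinder at (15, 1) contributes a regular 12-gon of circumradius 9.5 (perimeter = 2·12·9.500·sin(180°/12) = 59.01 mm); Taking the first minus the rest: starting from that combined region, the r=9.5 cylinder at (15, 1) partially overlaps it — only the 24.12 mm² overlap (of its 270.75 mm²) is removed, clipping the outline — boundary = 10.40 mm. Overall, the cross-section is a single solid region. Total boundary length (outer) = 10.40 mm.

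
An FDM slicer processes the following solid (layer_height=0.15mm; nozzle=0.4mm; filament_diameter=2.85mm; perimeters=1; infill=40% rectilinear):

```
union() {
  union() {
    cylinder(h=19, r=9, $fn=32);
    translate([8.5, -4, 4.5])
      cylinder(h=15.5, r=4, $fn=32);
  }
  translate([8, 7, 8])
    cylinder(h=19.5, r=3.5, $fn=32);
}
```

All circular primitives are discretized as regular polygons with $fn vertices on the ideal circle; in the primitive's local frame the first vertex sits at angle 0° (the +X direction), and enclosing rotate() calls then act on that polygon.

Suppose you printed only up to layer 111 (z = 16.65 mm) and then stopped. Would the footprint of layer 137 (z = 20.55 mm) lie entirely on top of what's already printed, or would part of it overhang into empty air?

entirely on top

Compare the two slices. At z = 16.65: the cylinder: section is a regular 32-gon, circumradius r=9 (area = (32/2)·9.000²·sin(360°/32) = 252.84 mm²); the r=4 cylinder at (8.5, -4) gives a regular 32-gon of circumradius 4 (constant along its height) (area = (32/2)·4.000²·sin(360°/32) = 49.94 mm²); Merging all regions: the regions partially overlap — summed areas 302.78 mm² minus the doubly-counted overlap 19.36 mm² gives 283.42 mm² — area = 283.42 mm²; the r=3.5 cylinder at (8, 7) contributes a regular 32-gon of circumradius 3.5 (area = (32/2)·3.500²·sin(360°/32) = 38.24 mm²); Taking the union: the regions partially overlap — summed areas 321.66 mm² minus the doubly-counted overlap 7.05 mm² gives 314.61 mm² — area = 314.61 mm². At z = 20.55: the cylinder is not intersected at this z (z outside [0, 19]); the cylinder at (8.5, -4) does not reach this height (z outside [4.5, 20]); Taking the union: nothing is present at this height; the cylinder at (8, 7): section is a regular 32-gon, circumradius r=3.5 (area = (32/2)·3.500²·sin(360°/32) = 38.24 mm²); Taking the union: only the r=3.5 cylinder at (8, 7) is present, so the union is just that shape — area = 38.24 mm². Checking containment: the cross-section at z = 20.55 is a subset of the cross-section at z = 16.65.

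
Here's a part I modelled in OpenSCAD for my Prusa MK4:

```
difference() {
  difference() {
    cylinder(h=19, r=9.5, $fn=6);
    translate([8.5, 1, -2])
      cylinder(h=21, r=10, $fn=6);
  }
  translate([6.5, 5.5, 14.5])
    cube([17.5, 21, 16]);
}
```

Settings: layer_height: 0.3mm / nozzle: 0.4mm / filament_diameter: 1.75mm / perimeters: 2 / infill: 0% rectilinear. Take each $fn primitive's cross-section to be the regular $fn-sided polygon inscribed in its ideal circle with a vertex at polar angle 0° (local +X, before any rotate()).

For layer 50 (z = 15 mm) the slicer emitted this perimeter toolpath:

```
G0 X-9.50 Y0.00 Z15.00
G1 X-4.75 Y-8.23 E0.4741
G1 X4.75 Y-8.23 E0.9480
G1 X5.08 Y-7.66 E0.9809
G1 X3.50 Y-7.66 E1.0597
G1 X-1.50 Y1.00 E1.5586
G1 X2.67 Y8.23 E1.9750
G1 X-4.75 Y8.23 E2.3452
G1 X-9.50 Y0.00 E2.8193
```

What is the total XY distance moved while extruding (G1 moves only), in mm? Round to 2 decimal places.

Sum the Euclidean lengths of each G1 segment: total = 56.51 mm.

56.51 mm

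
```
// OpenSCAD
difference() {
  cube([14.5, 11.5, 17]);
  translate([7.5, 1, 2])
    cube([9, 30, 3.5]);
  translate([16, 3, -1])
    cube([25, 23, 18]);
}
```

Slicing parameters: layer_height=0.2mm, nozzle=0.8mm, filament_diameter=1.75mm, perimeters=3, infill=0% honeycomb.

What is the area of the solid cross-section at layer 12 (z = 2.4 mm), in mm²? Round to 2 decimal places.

At z = 2.4 mm: the cube (footprint 14.5×11.5) is included at this height (area 166.75 mm²); the 9×30 cube at (7.5, 1) contributes its full rectangle (area 270.00 mm²); the cube at (16, 3) is present — its section is the full 25×23 rectangle (area 575.00 mm²); Taking the first minus the rest: starting from the 14.5×11.5 cube (166.75 mm²), the 9×30 cube at (7.5, 1) partially overlaps it — only the 73.50 mm² overlap (of its 270.00 mm²) is removed, clipping the outline; the 25×23 cube at (16, 3) misses the remaining region (no effect) — area = 93.25 mm². Overall, the cross-section is a single solid region. Net area = 93.25 mm².

93.25 mm²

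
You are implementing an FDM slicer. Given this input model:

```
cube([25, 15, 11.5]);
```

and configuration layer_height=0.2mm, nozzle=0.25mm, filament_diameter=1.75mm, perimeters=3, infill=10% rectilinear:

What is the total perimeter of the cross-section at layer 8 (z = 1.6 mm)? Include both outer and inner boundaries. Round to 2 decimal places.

80.00 mm

At z = 1.6 mm: the 25×15 cube contributes its full rectangle (perimeter 80.00 mm). Overall, the cross-section is a single solid region. Total boundary length (outer) = 80.00 mm.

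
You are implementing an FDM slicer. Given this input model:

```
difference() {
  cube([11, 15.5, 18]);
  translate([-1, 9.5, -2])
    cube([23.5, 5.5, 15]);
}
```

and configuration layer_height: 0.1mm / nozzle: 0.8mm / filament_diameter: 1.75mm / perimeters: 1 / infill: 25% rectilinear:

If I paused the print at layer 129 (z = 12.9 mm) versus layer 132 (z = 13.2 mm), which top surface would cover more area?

Layer 129 (z = 12.9): the cube is present — its section is the full 11×15.5 rectangle (area 170.50 mm²); the cube at (-1, 9.5) is present — its section is the full 23.5×5.5 rectangle (area 129.25 mm²); Subtracting the remaining from the first: starting from the 11×15.5 cube (170.50 mm²), the 23.5×5.5 cube at (-1, 9.5) partially overlaps it — only the 60.50 mm² overlap (of its 129.25 mm²) is removed, clipping the outline — area = 110.00 mm². So its area = 110.00 mm². Layer 132 (z = 13.2): the cube (footprint 11×15.5) is included at this height (area 170.50 mm²); the cube at (-1, 9.5) does not reach this height (z outside [-2, 13]); Subtracting the remaining from the first: none of the subtracted shapes is present at this height, so the 11×15.5 cube is unchanged — area = 170.50 mm². So its area = 170.50 mm². Layer 132 is larger (170.50 vs 110.00 mm²).

layer 132 (z = 13.2 mm)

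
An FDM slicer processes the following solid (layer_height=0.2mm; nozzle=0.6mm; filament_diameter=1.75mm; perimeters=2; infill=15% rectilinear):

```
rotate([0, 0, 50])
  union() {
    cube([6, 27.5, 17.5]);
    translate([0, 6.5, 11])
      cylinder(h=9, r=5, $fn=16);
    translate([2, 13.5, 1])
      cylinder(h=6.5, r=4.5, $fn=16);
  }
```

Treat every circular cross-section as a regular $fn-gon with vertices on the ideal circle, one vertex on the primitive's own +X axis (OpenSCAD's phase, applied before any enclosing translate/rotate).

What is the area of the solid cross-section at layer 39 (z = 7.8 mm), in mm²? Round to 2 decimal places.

At z = 7.8 mm: the 6×27.5 cube contributes its full rectangle (area 165.00 mm²); the cylinder at (0, 6.5) is absent (z outside [11, 20]); the cylinder at (2, 13.5) is not intersected at this z (z outside [1, 7.5]); Taking the union: only the 6×27.5 cube is present, so the union is just that shape — area = 165.00 mm²; (rotated 50° about Z; rotation is an isometry so areas/perimeters/island counts are preserved). Overall, the cross-section is a single solid region. Net area = 165.00 mm².

165.00 mm²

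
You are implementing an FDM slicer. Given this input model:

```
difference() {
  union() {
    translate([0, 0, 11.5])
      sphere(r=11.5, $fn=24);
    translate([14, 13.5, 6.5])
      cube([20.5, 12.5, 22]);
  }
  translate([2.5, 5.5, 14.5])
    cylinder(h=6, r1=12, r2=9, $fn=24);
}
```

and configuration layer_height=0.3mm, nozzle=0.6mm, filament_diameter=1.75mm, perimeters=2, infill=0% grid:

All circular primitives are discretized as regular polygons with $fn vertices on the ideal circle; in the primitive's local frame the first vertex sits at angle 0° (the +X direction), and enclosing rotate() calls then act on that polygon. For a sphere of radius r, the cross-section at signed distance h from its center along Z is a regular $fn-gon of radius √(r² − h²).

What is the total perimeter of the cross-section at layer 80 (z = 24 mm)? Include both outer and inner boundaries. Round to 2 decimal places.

At z = 24 mm: the sphere does not reach this height (|z−center|=12.500 > r=11.5); the 20.5×12.5 cube at (14, 13.5) contributes its full rectangle (perimeter 66.00 mm); Taking the union: only the 20.5×12.5 cube at (14, 13.5) is present, so the union is just that shape — boundary = 66.00 mm; the cone at (2.5, 5.5) is not intersected at this z (z outside [14.5, 20.5]); Taking the first minus the rest: none of the subtracted shapes is present at this height, so the result so far is unchanged — boundary = 66.00 mm. Overall, the cross-section is a single solid region. Total boundary length (outer) = 66.00 mm.

66.00 mm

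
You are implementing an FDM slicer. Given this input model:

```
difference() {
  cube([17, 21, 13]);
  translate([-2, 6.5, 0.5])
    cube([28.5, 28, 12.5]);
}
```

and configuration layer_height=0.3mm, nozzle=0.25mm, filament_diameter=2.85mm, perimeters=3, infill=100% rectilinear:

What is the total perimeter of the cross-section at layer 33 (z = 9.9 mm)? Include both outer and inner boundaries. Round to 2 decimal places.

47.00 mm

At z = 9.9 mm: the 17×21 cube contributes its full rectangle (perimeter 76.00 mm); the cube at (-2, 6.5) is present — its section is the full 28.5×28 rectangle (perimeter 113.00 mm); Taking the first minus the rest: starting from the 17×21 cube, the 28.5×28 cube at (-2, 6.5) partially overlaps it — only the 246.50 mm² overlap (of its 798.00 mm²) is removed, clipping the outline — boundary = 47.00 mm. Overall, the cross-section is a single solid region. Total boundary length (outer) = 47.00 mm.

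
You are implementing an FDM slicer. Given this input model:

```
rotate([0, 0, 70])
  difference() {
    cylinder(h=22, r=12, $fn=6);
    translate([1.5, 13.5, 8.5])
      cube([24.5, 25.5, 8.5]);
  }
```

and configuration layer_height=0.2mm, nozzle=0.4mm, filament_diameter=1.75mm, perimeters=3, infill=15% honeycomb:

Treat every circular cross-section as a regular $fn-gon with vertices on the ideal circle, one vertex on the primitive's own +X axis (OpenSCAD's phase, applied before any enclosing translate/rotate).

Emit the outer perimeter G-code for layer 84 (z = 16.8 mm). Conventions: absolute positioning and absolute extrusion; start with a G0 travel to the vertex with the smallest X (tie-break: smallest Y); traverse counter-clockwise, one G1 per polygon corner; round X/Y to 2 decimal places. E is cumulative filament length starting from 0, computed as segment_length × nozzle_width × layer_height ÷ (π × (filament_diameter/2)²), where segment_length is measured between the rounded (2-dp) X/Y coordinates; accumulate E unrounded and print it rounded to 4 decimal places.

G0 X-11.82 Y-2.08 Z16.80
G1 X-4.10 Y-11.28 E0.3995
G1 X7.71 Y-9.19 E0.7984
G1 X11.82 Y2.08 E1.1973
G1 X4.10 Y11.28 E1.5968
G1 X-7.71 Y9.19 E1.9957
G1 X-11.82 Y-2.08 E2.3947

At z = 16.8 mm: the r=12 cylinder gives a regular 6-gon of circumradius 12 (constant along its height); the cube at (1.5, 13.5) is present — its section is the full 24.5×25.5 rectangle; Subtracting the remaining from the first: starting from the r=12 cylinder, the 24.5×25.5 cube at (1.5, 13.5) misses the remaining region (no effect) — 1 connected region; (whole slice rotated 70° about Z — lengths, areas and connectivity unchanged). The outline is a single polygon with 6 vertices. Extrusion per mm of travel: 0.4 × 0.2 / (π × 0.875²) = 0.033260. Accumulating E over each segment gives final E = 2.3947.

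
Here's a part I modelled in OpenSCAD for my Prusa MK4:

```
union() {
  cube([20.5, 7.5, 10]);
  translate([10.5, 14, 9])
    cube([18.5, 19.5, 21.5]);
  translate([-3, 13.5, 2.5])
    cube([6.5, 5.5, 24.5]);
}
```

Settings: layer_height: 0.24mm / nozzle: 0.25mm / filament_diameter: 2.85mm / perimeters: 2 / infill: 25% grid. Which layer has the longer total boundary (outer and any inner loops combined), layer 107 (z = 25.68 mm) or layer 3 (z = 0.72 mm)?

Layer 107 (z = 25.68): the cube does not reach this height (z outside [0, 10]); the cube at (10.5, 14) is present — its section is the full 18.5×19.5 rectangle (perimeter 76.00 mm); the cube at (-3, 13.5) (footprint 6.5×5.5) is included at this height (perimeter 24.00 mm); Combining (union): the 2 present regions are separate (no shared area or edge), so areas and boundary lengths simply add and each stays a separate island — boundary = 100.00 mm. So its perimeter = 100.00 mm. Layer 3 (z = 0.72): the cube is present — its section is the full 20.5×7.5 rectangle (perimeter 56.00 mm); the cube at (10.5, 14) is not intersected at this z (z outside [9, 30.5]); the cube at (-3, 13.5) is absent (z outside [2.5, 27]); Merging all regions: only the 20.5×7.5 cube is present, so the union is just that shape — boundary = 56.00 mm. So its perimeter = 56.00 mm. Layer 107 is larger (100.00 vs 56.00 mm).

layer 107 (z = 25.68 mm)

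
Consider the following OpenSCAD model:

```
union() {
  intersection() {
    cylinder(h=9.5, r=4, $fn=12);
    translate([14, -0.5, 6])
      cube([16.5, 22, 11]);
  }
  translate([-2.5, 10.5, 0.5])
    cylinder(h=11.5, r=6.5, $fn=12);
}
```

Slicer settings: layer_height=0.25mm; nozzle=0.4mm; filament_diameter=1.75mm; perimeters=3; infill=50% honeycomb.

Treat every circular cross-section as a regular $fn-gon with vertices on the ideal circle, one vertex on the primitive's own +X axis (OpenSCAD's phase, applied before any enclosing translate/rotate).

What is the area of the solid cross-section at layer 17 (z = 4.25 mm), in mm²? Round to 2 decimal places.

126.75 mm²

At z = 4.25 mm: the cylinder: section is a regular 12-gon, circumradius r=4 (area = (12/2)·4.000²·sin(360°/12) = 48.00 mm²); the cube at (14, -0.5) is not intersected at this z (z outside [6, 17]); Taking the intersection: at least one operand is absent at this height, so nothing remains; the cylinder at (-2.5, 10.5): section is a regular 12-gon, circumradius r=6.5 (area = (12/2)·6.500²·sin(360°/12) = 126.75 mm²); Combining (union): only the r=6.5 cylinder at (-2.5, 10.5) is present, so the union is just that shape — area = 126.75 mm². Overall, the cross-section is a single solid region. Net area = 126.75 mm².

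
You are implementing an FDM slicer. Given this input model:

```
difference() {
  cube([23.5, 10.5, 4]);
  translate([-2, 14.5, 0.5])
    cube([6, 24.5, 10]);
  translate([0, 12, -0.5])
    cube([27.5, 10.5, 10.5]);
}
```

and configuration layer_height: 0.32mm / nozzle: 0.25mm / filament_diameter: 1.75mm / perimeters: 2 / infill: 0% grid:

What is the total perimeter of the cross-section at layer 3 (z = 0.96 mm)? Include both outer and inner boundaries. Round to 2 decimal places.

68.00 mm

At z = 0.96 mm: the 23.5×10.5 cube contributes its full rectangle (perimeter 68.00 mm); the cube at (-2, 14.5) (footprint 6×24.5) is included at this height (perimeter 61.00 mm); the cube at (0, 12) is present — its section is the full 27.5×10.5 rectangle (perimeter 76.00 mm); Taking the first minus the rest: starting from the 23.5×10.5 cube, the 6×24.5 cube at (-2, 14.5) misses the remaining region (no effect); the 27.5×10.5 cube at (0, 12) misses the remaining region (no effect) — boundary = 68.00 mm. Overall, the cross-section is a single solid region. Total boundary length (outer) = 68.00 mm.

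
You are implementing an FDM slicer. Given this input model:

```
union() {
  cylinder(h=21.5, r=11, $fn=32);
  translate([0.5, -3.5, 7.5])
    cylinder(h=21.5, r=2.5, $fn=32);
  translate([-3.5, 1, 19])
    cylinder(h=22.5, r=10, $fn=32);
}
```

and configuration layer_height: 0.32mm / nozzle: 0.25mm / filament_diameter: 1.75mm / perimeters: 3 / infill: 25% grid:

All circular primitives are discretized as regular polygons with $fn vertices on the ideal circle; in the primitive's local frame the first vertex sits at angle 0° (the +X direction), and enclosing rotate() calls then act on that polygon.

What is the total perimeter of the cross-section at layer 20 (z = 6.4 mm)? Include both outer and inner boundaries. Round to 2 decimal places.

At z = 6.4 mm: the cylinder: section is a regular 32-gon, circumradius r=11 (perimeter = 2·32·11.000·sin(180°/32) = 69.00 mm); the cylinder at (0.5, -3.5) does not reach this height (z outside [7.5, 29]); the cylinder at (-3.5, 1) is absent (z outside [19, 41.5]); Combining (union): only the r=11 cylinder is present, so the union is just that shape — boundary = 69.00 mm. Overall, the cross-section is a single solid region. Total boundary length (outer) = 69.00 mm.

69.00 mm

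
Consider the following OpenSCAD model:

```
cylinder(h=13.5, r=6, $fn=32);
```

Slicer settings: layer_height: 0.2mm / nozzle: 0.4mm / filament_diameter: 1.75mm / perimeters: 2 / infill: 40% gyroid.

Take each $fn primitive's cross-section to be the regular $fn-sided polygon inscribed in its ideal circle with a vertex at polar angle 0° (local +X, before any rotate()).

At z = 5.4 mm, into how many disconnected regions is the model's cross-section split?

At z = 5.4 mm: the cylinder: section is a regular 32-gon, circumradius r=6. The result has 1 disconnected region.

1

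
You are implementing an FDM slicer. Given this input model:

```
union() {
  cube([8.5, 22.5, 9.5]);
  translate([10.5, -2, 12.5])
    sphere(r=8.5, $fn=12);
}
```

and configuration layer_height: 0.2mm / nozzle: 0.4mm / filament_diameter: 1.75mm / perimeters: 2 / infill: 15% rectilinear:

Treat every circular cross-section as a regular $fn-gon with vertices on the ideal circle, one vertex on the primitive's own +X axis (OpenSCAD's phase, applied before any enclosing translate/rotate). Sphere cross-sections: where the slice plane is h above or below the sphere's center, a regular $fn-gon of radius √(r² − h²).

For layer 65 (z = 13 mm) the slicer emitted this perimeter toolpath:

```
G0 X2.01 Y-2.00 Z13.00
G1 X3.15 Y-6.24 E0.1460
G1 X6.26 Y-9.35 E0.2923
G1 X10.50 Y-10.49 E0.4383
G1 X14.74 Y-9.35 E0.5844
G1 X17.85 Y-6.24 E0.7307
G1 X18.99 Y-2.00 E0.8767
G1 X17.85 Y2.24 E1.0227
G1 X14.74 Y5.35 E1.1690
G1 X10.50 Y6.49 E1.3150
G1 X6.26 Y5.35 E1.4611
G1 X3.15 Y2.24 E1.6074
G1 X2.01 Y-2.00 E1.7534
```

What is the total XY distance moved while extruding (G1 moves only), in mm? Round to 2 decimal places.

Sum the Euclidean lengths of each G1 segment: total = 52.72 mm.

52.72 mm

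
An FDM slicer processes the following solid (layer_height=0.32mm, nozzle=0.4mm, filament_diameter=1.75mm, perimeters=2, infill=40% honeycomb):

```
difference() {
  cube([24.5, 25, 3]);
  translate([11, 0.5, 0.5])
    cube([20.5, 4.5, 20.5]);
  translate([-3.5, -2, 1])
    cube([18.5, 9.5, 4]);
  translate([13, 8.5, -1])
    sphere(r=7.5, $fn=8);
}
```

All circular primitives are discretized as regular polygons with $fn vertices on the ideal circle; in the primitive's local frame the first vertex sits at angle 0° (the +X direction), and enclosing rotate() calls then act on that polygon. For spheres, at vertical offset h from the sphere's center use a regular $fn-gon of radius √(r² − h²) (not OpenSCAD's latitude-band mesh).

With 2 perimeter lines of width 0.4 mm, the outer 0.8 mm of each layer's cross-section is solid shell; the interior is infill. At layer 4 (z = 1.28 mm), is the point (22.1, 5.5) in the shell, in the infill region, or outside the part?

shell

At z = 1.28 mm: the 24.5×25 cube contributes its full rectangle; the cube at (11, 0.5) is present — its section is the full 20.5×4.5 rectangle; the cube at (-3.5, -2) is present — its section is the full 18.5×9.5 rectangle; the sphere at (13, 8.5): section is a regular 8-gon, circumradius = √(r²−h²) = √(7.5²−2.28²) = 7.145; Subtracting the remaining from the first: starting from the 24.5×25 cube, the 20.5×4.5 cube at (11, 0.5) partially overlaps it — only the 60.75 mm² overlap (of its 92.25 mm²) is removed, clipping the outline; the 18.5×9.5 cube at (-3.5, -2) partially overlaps it — only the 94.50 mm² overlap (of its 175.75 mm²) is removed, clipping the outline; the r=7.5 sphere at (13, 8.5) partially overlaps it — only the 96.61 mm² overlap (of its 144.40 mm²) is removed, clipping the outline — 2 connected regions. Overall, the cross-section has 2 separate islands. The nearest boundary edge runs (24.50, 5.00)→(18.70, 5.00); distance from the point to it = 0.50 mm. (Shell/infill is judged within the island containing the point — the largest one.) The point is inside the cross-section, 0.50 mm from the nearest boundary — within the 0.8 mm shell band (2 × 0.4).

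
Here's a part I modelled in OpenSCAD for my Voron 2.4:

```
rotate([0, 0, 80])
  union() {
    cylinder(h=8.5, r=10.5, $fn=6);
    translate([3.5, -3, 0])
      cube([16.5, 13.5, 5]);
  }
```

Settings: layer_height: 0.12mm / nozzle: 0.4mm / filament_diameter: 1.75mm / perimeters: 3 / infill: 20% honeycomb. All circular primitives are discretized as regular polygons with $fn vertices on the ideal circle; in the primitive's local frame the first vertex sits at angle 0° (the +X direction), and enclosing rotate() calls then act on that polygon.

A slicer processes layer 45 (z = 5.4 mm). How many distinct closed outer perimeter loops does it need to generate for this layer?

1

At z = 5.4 mm: the r=10.5 cylinder gives a regular 6-gon of circumradius 10.5 (constant along its height); the cube at (3.5, -3) is absent (z outside [0, 5]); Combining (union): only the r=10.5 cylinder is present, so the union is just that shape — 1 connected region; (rotated 80° about Z; rotation is an isometry so areas/perimeters/island counts are preserved). The result has 1 disconnected region.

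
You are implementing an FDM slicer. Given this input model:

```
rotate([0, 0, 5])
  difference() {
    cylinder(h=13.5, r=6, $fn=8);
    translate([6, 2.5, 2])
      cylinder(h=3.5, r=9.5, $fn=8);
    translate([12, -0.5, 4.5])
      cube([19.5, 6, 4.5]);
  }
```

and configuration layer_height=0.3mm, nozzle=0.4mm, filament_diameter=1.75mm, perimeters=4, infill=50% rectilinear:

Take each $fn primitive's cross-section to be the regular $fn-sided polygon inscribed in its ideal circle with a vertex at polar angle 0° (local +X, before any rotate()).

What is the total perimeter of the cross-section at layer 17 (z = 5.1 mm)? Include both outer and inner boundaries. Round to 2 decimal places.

30.30 mm

At z = 5.1 mm: the r=6 cylinder contributes a regular 8-gon of circumradius 6 (perimeter = 2·8·6.000·sin(180°/8) = 36.74 mm); the r=9.5 cylinder at (6, 2.5) gives a regular 8-gon of circumradius 9.5 (constant along its height) (perimeter = 2·8·9.500·sin(180°/8) = 58.17 mm); the cube at (12, -0.5) (footprint 19.5×6) is included at this height (perimeter 51.00 mm); Subtracting the remaining from the first: starting from the r=6 cylinder, the r=9.5 cylinder at (6, 2.5) partially overlaps it — only the 72.51 mm² overlap (of its 255.27 mm²) is removed, clipping the outline; the 19.5×6 cube at (12, -0.5) misses the remaining region (no effect) — boundary = 30.30 mm; (rotated 5° about Z; rotation is an isometry so areas/perimeters/island counts are preserved). Overall, the cross-section is a single solid region. Total boundary length (outer) = 30.30 mm.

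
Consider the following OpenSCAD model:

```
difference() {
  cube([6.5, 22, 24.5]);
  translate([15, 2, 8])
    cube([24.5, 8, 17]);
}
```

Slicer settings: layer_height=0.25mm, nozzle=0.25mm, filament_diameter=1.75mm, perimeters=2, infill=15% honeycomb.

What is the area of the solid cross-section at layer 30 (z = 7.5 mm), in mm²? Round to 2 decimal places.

At z = 7.5 mm: the cube is present — its section is the full 6.5×22 rectangle (area 143.00 mm²); the cube at (15, 2) is absent (z outside [8, 25]); Taking the first minus the rest: none of the subtracted shapes is present at this height, so the 6.5×22 cube is unchanged — area = 143.00 mm². Overall, the cross-section is a single solid region. Net area = 143.00 mm².

143.00 mm²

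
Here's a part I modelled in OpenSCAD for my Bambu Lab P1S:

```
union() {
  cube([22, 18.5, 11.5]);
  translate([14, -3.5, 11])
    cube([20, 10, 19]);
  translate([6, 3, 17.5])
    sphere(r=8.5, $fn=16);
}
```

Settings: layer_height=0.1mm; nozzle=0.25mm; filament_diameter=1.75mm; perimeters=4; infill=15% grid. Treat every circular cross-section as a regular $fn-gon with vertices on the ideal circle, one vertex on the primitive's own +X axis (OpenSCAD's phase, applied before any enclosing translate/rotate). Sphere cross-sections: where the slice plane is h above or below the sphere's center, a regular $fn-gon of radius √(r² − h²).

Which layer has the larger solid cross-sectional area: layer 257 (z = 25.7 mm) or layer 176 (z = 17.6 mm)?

layer 176 (z = 17.6 mm)

Layer 257 (z = 25.7): the cube is absent (z outside [0, 11.5]); the cube at (14, -3.5) is present — its section is the full 20×10 rectangle (area 200.00 mm²); the sphere at (6, 3): section is a regular 16-gon, circumradius = √(r²−h²) = √(8.5²−8.2²) = 2.238 (area = (16/2)·2.238²·sin(360°/16) = 15.34 mm²); Combining (union): the 2 present regions are separate (no shared area or edge), so areas and boundary lengths simply add and each stays a separate island — area = 215.34 mm². So its area = 215.34 mm². Layer 176 (z = 17.6): the cube is not intersected at this z (z outside [0, 11.5]); the 20×10 cube at (14, -3.5) contributes its full rectangle (area 200.00 mm²); the r=8.5 sphere at (6, 3) contributes a regular 16-gon of circumradius √(8.5²−0.1²) = 8.499 (area = (16/2)·8.499²·sin(360°/16) = 221.16 mm²); Merging all regions: the regions partially overlap — summed areas 421.16 mm² minus the doubly-counted overlap 1.25 mm² gives 419.91 mm² — area = 419.91 mm². So its area = 419.91 mm². Layer 176 is larger (419.91 vs 215.34 mm²).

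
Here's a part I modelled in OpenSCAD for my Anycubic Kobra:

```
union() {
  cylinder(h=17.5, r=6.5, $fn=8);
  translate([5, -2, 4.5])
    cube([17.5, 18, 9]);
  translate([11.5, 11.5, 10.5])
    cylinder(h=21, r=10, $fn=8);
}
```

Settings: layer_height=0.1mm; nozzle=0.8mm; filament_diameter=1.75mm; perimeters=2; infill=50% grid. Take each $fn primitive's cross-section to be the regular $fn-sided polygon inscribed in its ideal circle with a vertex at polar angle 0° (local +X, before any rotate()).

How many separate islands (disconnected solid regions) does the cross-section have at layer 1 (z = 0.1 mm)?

At z = 0.1 mm: the cylinder: section is a regular 8-gon, circumradius r=6.5; the cube at (5, -2) does not reach this height (z outside [4.5, 13.5]); the cylinder at (11.5, 11.5) is absent (z outside [10.5, 31.5]); Taking the union: only the r=6.5 cylinder is present, so the union is just that shape — 1 connected region. Overall, the cross-section is a single solid region. Island count = 1.

1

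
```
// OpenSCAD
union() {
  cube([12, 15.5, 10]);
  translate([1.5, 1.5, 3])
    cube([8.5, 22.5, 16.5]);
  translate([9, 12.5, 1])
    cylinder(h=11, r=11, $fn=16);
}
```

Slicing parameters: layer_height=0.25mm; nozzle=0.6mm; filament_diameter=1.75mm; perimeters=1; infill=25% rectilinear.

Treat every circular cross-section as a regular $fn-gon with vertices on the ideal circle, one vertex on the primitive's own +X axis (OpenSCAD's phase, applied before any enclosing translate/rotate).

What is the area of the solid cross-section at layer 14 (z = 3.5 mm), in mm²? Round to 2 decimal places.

415.88 mm²

At z = 3.5 mm: the 12×15.5 cube contributes its full rectangle (area 186.00 mm²); the cube at (1.5, 1.5) (footprint 8.5×22.5) is included at this height (area 191.25 mm²); the cylinder at (9, 12.5): section is a regular 16-gon, circumradius r=11 (area = (16/2)·11.000²·sin(360°/16) = 370.44 mm²); Taking the union: the regions partially overlap — summed areas 747.69 mm² minus the doubly-counted overlap 331.81 mm² gives 415.88 mm² — area = 415.88 mm². Overall, the cross-section is a single solid region. Net area = 415.88 mm².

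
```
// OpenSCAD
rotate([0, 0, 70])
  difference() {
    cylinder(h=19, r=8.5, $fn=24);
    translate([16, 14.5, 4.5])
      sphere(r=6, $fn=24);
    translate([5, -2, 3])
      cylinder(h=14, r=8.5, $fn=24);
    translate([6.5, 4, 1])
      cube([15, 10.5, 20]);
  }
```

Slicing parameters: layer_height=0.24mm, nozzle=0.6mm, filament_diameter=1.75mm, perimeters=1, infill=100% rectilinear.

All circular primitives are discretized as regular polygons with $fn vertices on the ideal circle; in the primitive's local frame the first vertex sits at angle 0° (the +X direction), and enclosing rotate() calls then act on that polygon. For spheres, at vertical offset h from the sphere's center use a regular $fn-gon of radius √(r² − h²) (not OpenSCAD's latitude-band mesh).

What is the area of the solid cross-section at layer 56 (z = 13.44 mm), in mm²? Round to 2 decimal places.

89.42 mm²

At z = 13.44 mm: the cylinder: section is a regular 24-gon, circumradius r=8.5 (area = (24/2)·8.500²·sin(360°/24) = 224.40 mm²); the sphere at (16, 14.5) does not reach this height (|z−center|=8.940 > r=6); the cylinder at (5, -2): section is a regular 24-gon, circumradius r=8.5 (area = (24/2)·8.500²·sin(360°/24) = 224.40 mm²); the cube at (6.5, 4) is present — its section is the full 15×10.5 rectangle (area 157.50 mm²); After the difference (first − rest): starting from the r=8.5 cylinder (224.40 mm²), the r=8.5 cylinder at (5, -2) partially overlaps it — only the 134.97 mm² overlap (of its 224.40 mm²) is removed, clipping the outline; the 15×10.5 cube at (6.5, 4) misses the remaining region (no effect) — area = 89.42 mm²; (whole slice rotated 70° about Z — lengths, areas and connectivity unchanged). Overall, the cross-section is a single solid region. Net area = 89.42 mm².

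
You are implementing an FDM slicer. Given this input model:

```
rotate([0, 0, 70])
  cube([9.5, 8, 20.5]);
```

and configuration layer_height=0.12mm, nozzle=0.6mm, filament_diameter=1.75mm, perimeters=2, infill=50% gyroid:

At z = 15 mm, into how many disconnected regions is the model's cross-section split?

1

At z = 15 mm: the cube (footprint 9.5×8) is included at this height; (whole slice rotated 70° about Z — lengths, areas and connectivity unchanged). The result has 1 disconnected region.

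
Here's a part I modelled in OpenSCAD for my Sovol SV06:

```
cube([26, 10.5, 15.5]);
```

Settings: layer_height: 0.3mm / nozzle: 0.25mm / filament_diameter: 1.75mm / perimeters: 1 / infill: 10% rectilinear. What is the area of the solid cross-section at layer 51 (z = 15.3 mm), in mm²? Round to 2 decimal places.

273.00 mm²

At z = 15.3 mm: the 26×10.5 cube contributes its full rectangle (area 273.00 mm²). Overall, the cross-section is a single solid region. Net area = 273.00 mm².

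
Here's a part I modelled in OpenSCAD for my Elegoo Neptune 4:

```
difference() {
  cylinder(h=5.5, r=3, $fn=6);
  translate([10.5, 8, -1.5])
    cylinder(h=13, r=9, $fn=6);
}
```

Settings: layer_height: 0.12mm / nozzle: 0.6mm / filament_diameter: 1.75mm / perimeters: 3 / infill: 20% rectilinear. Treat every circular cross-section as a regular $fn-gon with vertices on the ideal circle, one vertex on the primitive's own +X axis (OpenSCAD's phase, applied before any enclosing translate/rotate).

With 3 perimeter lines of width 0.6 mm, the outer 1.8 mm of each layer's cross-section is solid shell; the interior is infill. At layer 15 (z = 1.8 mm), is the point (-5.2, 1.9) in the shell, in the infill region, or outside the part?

outside

At z = 1.8 mm: the r=3 cylinder contributes a regular 6-gon of circumradius 3; the r=9 cylinder at (10.5, 8) contributes a regular 6-gon of circumradius 9; Subtracting the remaining from the first: starting from the r=3 cylinder, the r=9 cylinder at (10.5, 8) misses the remaining region (no effect) — 1 connected region. Overall, the cross-section is a single solid region. The nearest boundary edge runs (-3.00, 0.00)→(-1.50, 2.60); distance from the point to it = 2.86 mm. The point is not inside any of the regions above, so it lies outside the cross-section (2.86 mm from the nearest boundary).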